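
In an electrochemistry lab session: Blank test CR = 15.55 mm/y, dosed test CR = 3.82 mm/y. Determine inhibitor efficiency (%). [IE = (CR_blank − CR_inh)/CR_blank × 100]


Apply the inhibitor-efficiency definition: IE = (CR_blank − CR_inh)/CR_blank × 100
IE = (15.55 − 3.82) / 15.55 × 100
IE = 11.73 / 15.55 × 100 = 75.4 %

75.4 %


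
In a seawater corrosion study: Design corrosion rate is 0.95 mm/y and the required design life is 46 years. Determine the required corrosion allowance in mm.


Corrosion allowance = CR × design life
CA = 0.95 * 46 = 43.7 mm

43.7 mm


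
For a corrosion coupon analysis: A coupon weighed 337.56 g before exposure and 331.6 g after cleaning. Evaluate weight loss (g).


Weight loss = initial − final
WL = 337.56 − 331.6 = 5.96 g

5.96 g


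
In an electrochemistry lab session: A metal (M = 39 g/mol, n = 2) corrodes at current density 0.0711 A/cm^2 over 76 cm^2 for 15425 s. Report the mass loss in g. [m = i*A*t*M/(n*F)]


Apply Faraday's law: m = i*A*t*M / (n*F)
Total charge passed Q = i*A*t = 0.0711*76*15425 = 83350.53 C
m = Q*M/(n*F) = 83350.53*39/(2*96485) = 16.8455 g

16.8455 g


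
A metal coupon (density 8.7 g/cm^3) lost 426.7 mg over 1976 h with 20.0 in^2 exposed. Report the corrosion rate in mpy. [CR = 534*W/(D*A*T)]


Apply the mpy weight-loss relation: CR = 534 * W / (D * A * T)
Numerator: 534 * 426.7 = 227857.8
Denominator: 8.7 * 20.0 * 1976 = 343824.0
CR = 227857.8 / 343824.0 = 0.66272 mpy

0.66272 mpy


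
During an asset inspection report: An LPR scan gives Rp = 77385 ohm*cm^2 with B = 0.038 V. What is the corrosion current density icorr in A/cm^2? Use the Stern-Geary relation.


Apply the Stern-Geary relation: icorr = B / Rp
icorr = 0.038 / 77385 = 4.911×10^-7 A/cm^2

4.911×10^-7 A/cm^2


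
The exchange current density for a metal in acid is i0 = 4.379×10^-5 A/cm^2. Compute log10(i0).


i0 = 4.379×10^-5 A/cm^2
log10(i0) = -4.359

-4.359


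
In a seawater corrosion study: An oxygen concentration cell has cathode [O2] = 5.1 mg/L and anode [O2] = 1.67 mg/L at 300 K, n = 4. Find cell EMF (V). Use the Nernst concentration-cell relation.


Apply the Nernst concentration-cell relation: E = (RT/nF)*ln(C_cathode/C_anode)
RT/nF = 8.314*300/(4*96485) = 0.00646266 V
ln(5.1/1.67) = 1.11642
E = 0.00646266 * 1.11642 = 0.00722 V

0.00722 V


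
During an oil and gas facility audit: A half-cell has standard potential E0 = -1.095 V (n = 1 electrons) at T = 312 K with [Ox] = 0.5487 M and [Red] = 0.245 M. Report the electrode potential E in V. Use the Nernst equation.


Apply the Nernst equation: E = E0 + (RT/nF)*ln([Ox]/[Red])
Step 1: RT/nF = 8.314*312/(1*96485) = 0.02688468 V
Step 2: [Ox]/[Red] = 0.5487/0.245 = 2.239592
Step 3: ln(2.239592) = 0.806294
Step 4: correction = 0.02688468 * 0.806294 = 0.0217 V
E = -1.095 + 0.0217 = -1.0733 V

-1.0733 V


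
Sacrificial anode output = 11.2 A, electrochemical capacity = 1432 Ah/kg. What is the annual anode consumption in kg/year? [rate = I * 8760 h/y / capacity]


Annual consumption = current * hours per year / capacity
Rate = 11.2 * 8760 / 1432 = 68.5 kg/year

68.5 kg/year


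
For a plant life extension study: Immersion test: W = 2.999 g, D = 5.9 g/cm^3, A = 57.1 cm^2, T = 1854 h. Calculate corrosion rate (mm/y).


Apply the mm/y weight-loss relation: CR = 87600 * W / (D * A * T)
Numerator: 87600 * 2.999 = 262712.4
Denominator: 5.9 * 57.1 * 1854 = 624594.06
CR = 262712.4 / 624594.06 = 0.4206 mm/y

0.4206 mm/y


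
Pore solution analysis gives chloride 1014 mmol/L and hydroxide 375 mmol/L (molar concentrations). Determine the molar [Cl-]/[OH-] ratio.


Threshold parameter = [Cl-] / [OH-] (molar basis; both in mmol/L, so units cancel)
Ratio = 1014 / 375 = 2.7

2.7


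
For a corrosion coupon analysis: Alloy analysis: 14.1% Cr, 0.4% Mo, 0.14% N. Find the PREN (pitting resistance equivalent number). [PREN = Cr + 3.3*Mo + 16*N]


Apply the PREN formula: PREN = Cr + 3.3*Mo + 16*N
PREN = 14.1 + 3.3*0.4 + 16*0.14
PREN = 14.1 + 1.32 + 2.24 = 17.66

17.66


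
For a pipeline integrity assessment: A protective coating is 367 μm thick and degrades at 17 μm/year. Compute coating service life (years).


Service life = thickness / degradation rate
Life = 367 / 17 = 21.6 years

21.6 years


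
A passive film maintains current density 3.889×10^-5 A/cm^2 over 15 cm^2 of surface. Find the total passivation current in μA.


I = i_pass * A, then convert A → μA (×10^6)
I = 3.889×10^-5 * 15 * 10^6 = 583.35 μA

583.35 μA


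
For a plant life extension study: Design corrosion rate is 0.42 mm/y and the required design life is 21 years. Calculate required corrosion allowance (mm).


Corrosion allowance = CR × design life
CA = 0.42 * 21 = 8.82 mm

8.82 mm


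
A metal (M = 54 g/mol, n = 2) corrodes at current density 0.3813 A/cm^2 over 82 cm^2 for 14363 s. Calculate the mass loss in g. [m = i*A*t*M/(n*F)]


Apply Faraday's law: m = i*A*t*M / (n*F)
Total charge passed Q = i*A*t = 0.3813*82*14363 = 449082.1758 C
m = Q*M/(n*F) = 449082.1758*54/(2*96485) = 125.66947 g

125.66947 g


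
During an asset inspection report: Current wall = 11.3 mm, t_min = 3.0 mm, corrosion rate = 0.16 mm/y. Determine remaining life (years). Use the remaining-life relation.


Apply the remaining-life relation: RL = (t_current − t_min) / CR
RL = (11.3 − 3.0) / 0.16 = 8.3 / 0.16 = 51.9 years

51.9 years


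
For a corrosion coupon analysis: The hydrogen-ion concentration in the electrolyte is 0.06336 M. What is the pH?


pH = −log10[H+]
pH = −log10(0.06336) = 1.2

1.2


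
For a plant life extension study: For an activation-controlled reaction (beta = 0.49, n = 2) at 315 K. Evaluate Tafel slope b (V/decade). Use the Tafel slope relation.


Apply the Tafel slope relation: b = 2.303*R*T/(beta*n*F)
Numerator: 2.303 * 8.314 * 315 = 6031.35
Denominator: 0.49 * 2 * 96485 = 94555.3
b = 6031.35 / 94555.3 = 0.0638 V/decade

0.0638 V/decade


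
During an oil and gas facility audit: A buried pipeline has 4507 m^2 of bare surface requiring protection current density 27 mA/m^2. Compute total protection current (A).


I = area * current density, then convert mA → A (÷1000)
I = 4507 * 27 / 1000 = 121.69 A

121.69 A


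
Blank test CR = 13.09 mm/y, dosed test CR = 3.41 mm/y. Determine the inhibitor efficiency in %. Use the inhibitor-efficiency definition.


Apply the inhibitor-efficiency definition: IE = (CR_blank − CR_inh)/CR_blank × 100
IE = (13.09 − 3.41) / 13.09 × 100
IE = 9.68 / 13.09 × 100 = 73.9 %

73.9 %


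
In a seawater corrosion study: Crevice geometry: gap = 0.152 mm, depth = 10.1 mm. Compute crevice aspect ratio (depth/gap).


Aspect ratio = depth / gap
Ratio = 10.1 / 0.152 = 66.4

66.4


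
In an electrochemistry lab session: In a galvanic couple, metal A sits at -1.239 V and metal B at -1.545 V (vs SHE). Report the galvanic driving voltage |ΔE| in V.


Driving voltage is the absolute potential difference.
|ΔE| = |-1.239 − (-1.545)| = 0.306 V

0.306 V


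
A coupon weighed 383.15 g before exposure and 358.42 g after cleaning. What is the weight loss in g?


Weight loss = initial − final
WL = 383.15 − 358.42 = 24.73 g

24.73 g


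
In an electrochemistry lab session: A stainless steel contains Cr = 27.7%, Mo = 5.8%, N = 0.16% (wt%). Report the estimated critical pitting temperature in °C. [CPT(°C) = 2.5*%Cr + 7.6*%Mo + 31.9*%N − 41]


Apply the ASTM G48 empirical CPT estimate: CPT(°C) = 2.5*%Cr + 7.6*%Mo + 31.9*%N − 41
2.5*27.7 = 69.25; 7.6*5.8 = 44.08; 31.9*0.16 = 5.104
CPT = 69.25 + 44.08 + 5.104 − 41 = 77.434 °C
Rounded to 0.1 °C: CPT ≈ 77.4 °C

77.4 °C


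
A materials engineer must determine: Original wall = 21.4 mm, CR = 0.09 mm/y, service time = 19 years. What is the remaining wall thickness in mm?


Remaining wall = original − CR × time
t = 21.4 − 0.09*19 = 21.4 − 1.71 = 19.69 mm

19.69 mm


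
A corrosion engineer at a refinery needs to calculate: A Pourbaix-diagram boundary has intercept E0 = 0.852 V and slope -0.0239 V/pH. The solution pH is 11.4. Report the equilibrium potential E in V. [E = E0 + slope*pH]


Apply the Pourbaix line equation: E = E0 + slope*pH
E = 0.852 + (-0.0239)*11.4 = 0.852 + (-0.27246) = 0.57954 V
Rounded to 3 decimal places: E = 0.580 V

0.580 V


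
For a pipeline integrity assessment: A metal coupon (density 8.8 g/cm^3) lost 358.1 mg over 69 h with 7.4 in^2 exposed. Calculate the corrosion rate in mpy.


Apply the mpy weight-loss relation: CR = 534 * W / (D * A * T)
Numerator: 534 * 358.1 = 191225.4
Denominator: 8.8 * 7.4 * 69 = 4493.28
CR = 191225.4 / 4493.28 = 42.558 mpy

42.558 mpy


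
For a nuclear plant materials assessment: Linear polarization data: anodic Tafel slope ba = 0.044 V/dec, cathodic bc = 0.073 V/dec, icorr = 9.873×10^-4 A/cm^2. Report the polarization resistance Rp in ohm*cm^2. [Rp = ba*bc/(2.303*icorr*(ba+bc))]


Apply the Stern-Geary equation: Rp = ba*bc / (2.303*icorr*(ba+bc))
ba*bc = 0.044*0.073 = 0.003212
ba+bc = 0.117; 2.303*icorr*(ba+bc) = 2.303*9.873×10^-4*0.117 = 2.6602897×10^-4
Rp = 0.003212 / 2.6602897×10^-4 = 12.1 ohm*cm^2

12.1 ohm*cm^2


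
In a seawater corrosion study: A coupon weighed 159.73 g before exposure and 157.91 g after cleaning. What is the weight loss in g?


Weight loss = initial − final
WL = 159.73 − 157.91 = 1.82 g

1.82 g


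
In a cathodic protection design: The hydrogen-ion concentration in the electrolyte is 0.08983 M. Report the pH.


pH = −log10[H+]
pH = −log10(0.08983) = 1.05

1.05


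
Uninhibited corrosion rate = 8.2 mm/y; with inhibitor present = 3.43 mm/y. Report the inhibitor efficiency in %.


Apply the inhibitor-efficiency definition: IE = (CR_blank − CR_inh)/CR_blank × 100
IE = (8.2 − 3.43) / 8.2 × 100
IE = 4.77 / 8.2 × 100 = 58.2 %

58.2 %


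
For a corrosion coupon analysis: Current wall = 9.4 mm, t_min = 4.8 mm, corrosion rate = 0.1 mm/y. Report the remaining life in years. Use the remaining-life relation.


Apply the remaining-life relation: RL = (t_current − t_min) / CR
RL = (9.4 − 4.8) / 0.1 = 4.6 / 0.1 = 46.0 years

46.0 years


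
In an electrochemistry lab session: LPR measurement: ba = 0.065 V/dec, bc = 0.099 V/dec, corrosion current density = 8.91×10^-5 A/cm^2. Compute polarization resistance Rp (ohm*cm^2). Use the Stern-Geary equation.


Apply the Stern-Geary equation: Rp = ba*bc / (2.303*icorr*(ba+bc))
ba*bc = 0.065*0.099 = 0.006435
ba+bc = 0.164; 2.303*icorr*(ba+bc) = 2.303*8.91×10^-5*0.164 = 3.3652357×10^-5
Rp = 0.006435 / 3.3652357×10^-5 = 191.2 ohm*cm^2

191.2 ohm*cm^2


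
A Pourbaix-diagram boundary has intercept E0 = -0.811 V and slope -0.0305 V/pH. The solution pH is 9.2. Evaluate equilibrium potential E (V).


Apply the Pourbaix line equation: E = E0 + slope*pH
E = -0.811 + (-0.0305)*9.2 = -0.811 + (-0.2806) = -1.0916 V
Rounded to 4 decimal places: E = -1.0916 V

-1.0916 V


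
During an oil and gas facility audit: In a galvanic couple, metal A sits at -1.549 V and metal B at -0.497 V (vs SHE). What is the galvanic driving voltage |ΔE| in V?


Driving voltage is the absolute potential difference.
|ΔE| = |-1.549 − (-0.497)| = 1.052 V

1.052 V


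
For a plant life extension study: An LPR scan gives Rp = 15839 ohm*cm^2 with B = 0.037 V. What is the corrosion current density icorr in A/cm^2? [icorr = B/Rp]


Apply the Stern-Geary relation: icorr = B / Rp
icorr = 0.037 / 15839 = 2.336×10^-6 A/cm^2

2.336×10^-6 A/cm^2


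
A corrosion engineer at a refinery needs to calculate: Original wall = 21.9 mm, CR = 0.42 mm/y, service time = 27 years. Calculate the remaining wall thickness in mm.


Remaining wall = original − CR × time
t = 21.9 − 0.42*27 = 21.9 − 11.34 = 10.56 mm

10.56 mm


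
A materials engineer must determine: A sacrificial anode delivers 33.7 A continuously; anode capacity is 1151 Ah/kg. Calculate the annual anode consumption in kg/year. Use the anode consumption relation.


Annual consumption = current * hours per year / capacity
Rate = 33.7 * 8760 / 1151 = 256.5 kg/year

256.5 kg/year


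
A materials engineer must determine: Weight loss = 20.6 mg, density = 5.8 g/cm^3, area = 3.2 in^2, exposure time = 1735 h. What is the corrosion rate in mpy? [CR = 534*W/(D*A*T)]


Apply the mpy weight-loss relation: CR = 534 * W / (D * A * T)
Numerator: 534 * 20.6 = 11000.4
Denominator: 5.8 * 3.2 * 1735 = 32201.6
CR = 11000.4 / 32201.6 = 0.342 mpy

0.342 mpy


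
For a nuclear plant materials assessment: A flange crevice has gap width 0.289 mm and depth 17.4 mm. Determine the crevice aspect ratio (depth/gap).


Aspect ratio = depth / gap
Ratio = 17.4 / 0.289 = 60.2

60.2


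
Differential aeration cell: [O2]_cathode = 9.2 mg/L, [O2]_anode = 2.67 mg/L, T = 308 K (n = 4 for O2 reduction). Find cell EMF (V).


Apply the Nernst concentration-cell relation: E = (RT/nF)*ln(C_cathode/C_anode)
RT/nF = 8.314*308/(4*96485) = 0.006635 V
ln(9.2/2.67) = 1.23713
E = 0.006635 * 1.23713 = 0.00821 V

0.00821 V


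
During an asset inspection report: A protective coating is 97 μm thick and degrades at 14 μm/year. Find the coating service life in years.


Service life = thickness / degradation rate
Life = 97 / 14 = 6.9 years

6.9 years


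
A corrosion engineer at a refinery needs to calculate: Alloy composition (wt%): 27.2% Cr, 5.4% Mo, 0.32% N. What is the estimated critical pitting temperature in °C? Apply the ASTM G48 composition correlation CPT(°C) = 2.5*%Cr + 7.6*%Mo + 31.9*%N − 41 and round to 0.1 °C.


Apply the ASTM G48 empirical CPT estimate: CPT(°C) = 2.5*%Cr + 7.6*%Mo + 31.9*%N − 41
2.5*27.2 = 68; 7.6*5.4 = 41.04; 31.9*0.32 = 10.208
CPT = 68 + 41.04 + 10.208 − 41 = 78.248 °C
Rounded to 0.1 °C: CPT ≈ 78.2 °C

78.2 °C


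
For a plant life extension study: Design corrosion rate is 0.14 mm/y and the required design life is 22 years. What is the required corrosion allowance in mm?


Corrosion allowance = CR × design life
CA = 0.14 * 22 = 3.08 mm

3.08 mm


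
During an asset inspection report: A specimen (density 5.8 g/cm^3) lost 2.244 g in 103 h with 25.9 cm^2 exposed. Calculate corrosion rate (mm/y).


Apply the mm/y weight-loss relation: CR = 87600 * W / (D * A * T)
Numerator: 87600 * 2.244 = 196574.4
Denominator: 5.8 * 25.9 * 103 = 15472.66
CR = 196574.4 / 15472.66 = 12.7046 mm/y

12.7046 mm/y


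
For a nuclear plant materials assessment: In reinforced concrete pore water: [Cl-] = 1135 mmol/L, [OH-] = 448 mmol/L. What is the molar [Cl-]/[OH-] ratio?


Threshold parameter = [Cl-] / [OH-] (molar basis; both in mmol/L, so units cancel)
Ratio = 1135 / 448 = 2.53

2.53


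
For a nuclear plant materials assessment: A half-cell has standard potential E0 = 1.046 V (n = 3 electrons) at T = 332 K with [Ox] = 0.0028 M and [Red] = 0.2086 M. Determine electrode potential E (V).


Apply the Nernst equation: E = E0 + (RT/nF)*ln([Ox]/[Red])
Step 1: RT/nF = 8.314*332/(3*96485) = 0.00953602 V
Step 2: [Ox]/[Red] = 0.0028/0.2086 = 0.013423
Step 3: ln(0.013423) = -4.310786
Step 4: correction = 0.00953602 * -4.310786 = -0.0411 V
E = 1.046 + -0.0411 = 1.0049 V

1.0049 V


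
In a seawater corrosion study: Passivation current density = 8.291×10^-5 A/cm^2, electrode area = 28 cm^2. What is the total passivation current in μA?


I = i_pass * A, then convert A → μA (×10^6)
I = 8.291×10^-5 * 28 * 10^6 = 2321.48 μA

2321.48 μA


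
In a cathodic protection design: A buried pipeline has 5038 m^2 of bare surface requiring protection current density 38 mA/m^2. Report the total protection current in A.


I = area * current density, then convert mA → A (÷1000)
I = 5038 * 38 / 1000 = 191.44 A

191.44 A


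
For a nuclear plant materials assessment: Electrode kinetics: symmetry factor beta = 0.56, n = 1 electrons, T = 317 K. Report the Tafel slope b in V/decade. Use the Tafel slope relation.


Apply the Tafel slope relation: b = 2.303*R*T/(beta*n*F)
Numerator: 2.303 * 8.314 * 317 = 6069.64
Denominator: 0.56 * 1 * 96485 = 54031.6
b = 6069.64 / 54031.6 = 0.112 V/decade

0.112 V/decade


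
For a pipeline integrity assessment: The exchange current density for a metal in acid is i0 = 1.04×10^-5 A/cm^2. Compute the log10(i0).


i0 = 1.04×10^-5 A/cm^2
log10(i0) = -4.983

-4.983


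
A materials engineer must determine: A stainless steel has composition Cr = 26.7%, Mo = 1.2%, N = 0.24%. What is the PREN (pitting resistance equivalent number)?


Apply the PREN formula: PREN = Cr + 3.3*Mo + 16*N
PREN = 26.7 + 3.3*1.2 + 16*0.24
PREN = 26.7 + 3.96 + 3.84 = 34.5

34.5


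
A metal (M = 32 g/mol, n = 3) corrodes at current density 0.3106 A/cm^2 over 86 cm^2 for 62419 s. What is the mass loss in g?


Apply Faraday's law: m = i*A*t*M / (n*F)
Total charge passed Q = i*A*t = 0.3106*86*62419 = 1667311.3604 C
m = Q*M/(n*F) = 1667311.3604*32/(3*96485) = 184.3256 g

184.3256 g


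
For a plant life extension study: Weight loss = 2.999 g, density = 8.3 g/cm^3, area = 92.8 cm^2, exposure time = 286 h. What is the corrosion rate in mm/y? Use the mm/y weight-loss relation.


Apply the mm/y weight-loss relation: CR = 87600 * W / (D * A * T)
Numerator: 87600 * 2.999 = 262712.4
Denominator: 8.3 * 92.8 * 286 = 220288.64
CR = 262712.4 / 220288.64 = 1.1926 mm/y

1.1926 mm/y


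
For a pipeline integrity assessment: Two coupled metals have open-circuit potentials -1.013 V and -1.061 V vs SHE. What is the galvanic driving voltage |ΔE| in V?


Driving voltage is the absolute potential difference.
|ΔE| = |-1.013 − (-1.061)| = 0.048 V

0.048 V


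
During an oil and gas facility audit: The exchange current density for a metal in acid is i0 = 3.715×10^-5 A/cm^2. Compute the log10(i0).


i0 = 3.715×10^-5 A/cm^2
log10(i0) = -4.43

-4.43


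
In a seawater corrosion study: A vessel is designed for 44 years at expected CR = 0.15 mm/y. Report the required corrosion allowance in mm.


Corrosion allowance = CR × design life
CA = 0.15 * 44 = 6.6 mm

6.6 mm


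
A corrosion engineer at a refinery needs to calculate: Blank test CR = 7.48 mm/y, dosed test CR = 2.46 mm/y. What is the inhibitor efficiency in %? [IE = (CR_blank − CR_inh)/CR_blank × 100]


Apply the inhibitor-efficiency definition: IE = (CR_blank − CR_inh)/CR_blank × 100
IE = (7.48 − 2.46) / 7.48 × 100
IE = 5.02 / 7.48 × 100 = 67.1 %

67.1 %


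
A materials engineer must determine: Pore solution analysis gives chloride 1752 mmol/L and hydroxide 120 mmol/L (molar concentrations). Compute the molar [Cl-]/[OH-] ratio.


Threshold parameter = [Cl-] / [OH-] (molar basis; both in mmol/L, so units cancel)
Ratio = 1752 / 120 = 14.6

14.6


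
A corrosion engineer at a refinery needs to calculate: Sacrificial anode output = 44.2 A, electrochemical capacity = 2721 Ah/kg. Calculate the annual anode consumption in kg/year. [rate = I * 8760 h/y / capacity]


Annual consumption = current * hours per year / capacity
Rate = 44.2 * 8760 / 2721 = 142.3 kg/year

142.3 kg/year


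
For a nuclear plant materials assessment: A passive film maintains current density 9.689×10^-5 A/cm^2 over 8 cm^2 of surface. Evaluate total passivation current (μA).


I = i_pass * A, then convert A → μA (×10^6)
I = 9.689×10^-5 * 8 * 10^6 = 775.12 μA

775.12 μA


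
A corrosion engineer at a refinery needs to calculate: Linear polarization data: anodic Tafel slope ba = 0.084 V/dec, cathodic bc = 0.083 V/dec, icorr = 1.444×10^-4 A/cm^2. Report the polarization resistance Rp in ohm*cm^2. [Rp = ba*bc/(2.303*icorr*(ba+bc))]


Apply the Stern-Geary equation: Rp = ba*bc / (2.303*icorr*(ba+bc))
ba*bc = 0.084*0.083 = 0.006972
ba+bc = 0.167; 2.303*icorr*(ba+bc) = 2.303*1.444×10^-4*0.167 = 5.5536384×10^-5
Rp = 0.006972 / 5.5536384×10^-5 = 125.5 ohm*cm^2

125.5 ohm*cm^2


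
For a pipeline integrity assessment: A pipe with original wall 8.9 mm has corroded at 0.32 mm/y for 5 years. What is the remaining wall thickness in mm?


Remaining wall = original − CR × time
t = 8.9 − 0.32*5 = 8.9 − 1.6 = 7.3 mm

7.3 mm


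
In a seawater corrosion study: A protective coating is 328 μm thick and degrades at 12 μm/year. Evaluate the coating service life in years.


Service life = thickness / degradation rate
Life = 328 / 12 = 27.3 years

27.3 years


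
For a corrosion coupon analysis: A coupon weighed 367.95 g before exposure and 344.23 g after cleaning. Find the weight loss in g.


Weight loss = initial − final
WL = 367.95 − 344.23 = 23.72 g

23.72 g


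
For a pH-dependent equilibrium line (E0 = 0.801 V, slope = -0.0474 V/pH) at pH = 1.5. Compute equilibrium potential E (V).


Apply the Pourbaix line equation: E = E0 + slope*pH
E = 0.801 + (-0.0474)*1.5 = 0.801 + (-0.0711) = 0.7299 V
Rounded to 4 decimal places: E = 0.7299 V

0.7299 V


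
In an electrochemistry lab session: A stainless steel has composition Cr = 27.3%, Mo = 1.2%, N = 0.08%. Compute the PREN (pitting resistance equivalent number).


Apply the PREN formula: PREN = Cr + 3.3*Mo + 16*N
PREN = 27.3 + 3.3*1.2 + 16*0.08
PREN = 27.3 + 3.96 + 1.28 = 32.54

32.54


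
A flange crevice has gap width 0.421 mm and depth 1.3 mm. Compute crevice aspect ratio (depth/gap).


Aspect ratio = depth / gap
Ratio = 1.3 / 0.421 = 3.1

3.1


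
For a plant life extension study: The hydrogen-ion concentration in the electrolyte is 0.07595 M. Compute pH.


pH = −log10[H+]
pH = −log10(0.07595) = 1.12

1.12


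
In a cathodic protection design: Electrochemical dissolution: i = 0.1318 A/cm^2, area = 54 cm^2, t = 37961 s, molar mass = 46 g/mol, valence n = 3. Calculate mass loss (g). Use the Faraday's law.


Apply Faraday's law: m = i*A*t*M / (n*F)
Total charge passed Q = i*A*t = 0.1318*54*37961 = 270176.0292 C
m = Q*M/(n*F) = 270176.0292*46/(3*96485) = 42.9362 g

42.9362 g


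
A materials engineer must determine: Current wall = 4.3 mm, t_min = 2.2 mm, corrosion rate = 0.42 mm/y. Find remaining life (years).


Apply the remaining-life relation: RL = (t_current − t_min) / CR
RL = (4.3 − 2.2) / 0.42 = 2.1 / 0.42 = 5.0 years

5.0 years


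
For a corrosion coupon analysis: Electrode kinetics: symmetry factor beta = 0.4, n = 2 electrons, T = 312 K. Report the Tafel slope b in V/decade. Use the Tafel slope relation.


Apply the Tafel slope relation: b = 2.303*R*T/(beta*n*F)
Numerator: 2.303 * 8.314 * 312 = 5973.91
Denominator: 0.4 * 2 * 96485 = 77188.0
b = 5973.91 / 77188.0 = 0.077 V/decade

0.077 V/decade


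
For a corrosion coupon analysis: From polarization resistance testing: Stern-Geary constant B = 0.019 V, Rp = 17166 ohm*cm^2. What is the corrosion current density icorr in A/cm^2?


Apply the Stern-Geary relation: icorr = B / Rp
icorr = 0.019 / 17166 = 1.107×10^-6 A/cm^2

1.107×10^-6 A/cm^2


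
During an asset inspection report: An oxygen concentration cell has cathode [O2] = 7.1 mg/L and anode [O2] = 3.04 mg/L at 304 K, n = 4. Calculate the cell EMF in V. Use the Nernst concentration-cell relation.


Apply the Nernst concentration-cell relation: E = (RT/nF)*ln(C_cathode/C_anode)
RT/nF = 8.314*304/(4*96485) = 0.00654883 V
ln(7.1/3.04) = 0.84824
E = 0.00654883 * 0.84824 = 0.00555 V

0.00555 V


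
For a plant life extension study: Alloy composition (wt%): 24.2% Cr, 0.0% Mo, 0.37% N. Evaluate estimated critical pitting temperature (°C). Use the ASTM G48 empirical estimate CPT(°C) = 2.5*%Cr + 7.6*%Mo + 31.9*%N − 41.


Apply the ASTM G48 empirical CPT estimate: CPT(°C) = 2.5*%Cr + 7.6*%Mo + 31.9*%N − 41
2.5*24.2 = 60.5; 7.6*0.0 = 0; 31.9*0.37 = 11.803
CPT = 60.5 + 0 + 11.803 − 41 = 31.303 °C
Rounded to 0.1 °C: CPT ≈ 31.3 °C

31.3 °C


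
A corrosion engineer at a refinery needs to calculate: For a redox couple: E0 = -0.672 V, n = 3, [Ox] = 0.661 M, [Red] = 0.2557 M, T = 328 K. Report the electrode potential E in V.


Apply the Nernst equation: E = E0 + (RT/nF)*ln([Ox]/[Red])
Step 1: RT/nF = 8.314*328/(3*96485) = 0.00942113 V
Step 2: [Ox]/[Red] = 0.661/0.2557 = 2.585061
Step 3: ln(2.585061) = 0.949749
Step 4: correction = 0.00942113 * 0.949749 = 0.009 V
E = -0.672 + 0.009 = -0.663 V

-0.663 V


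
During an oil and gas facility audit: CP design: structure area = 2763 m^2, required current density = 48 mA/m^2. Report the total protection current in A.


I = area * current density, then convert mA → A (÷1000)
I = 2763 * 48 / 1000 = 132.62 A

132.62 A


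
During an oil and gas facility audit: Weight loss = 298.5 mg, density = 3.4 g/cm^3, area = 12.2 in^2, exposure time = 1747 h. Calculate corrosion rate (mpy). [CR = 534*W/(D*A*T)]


Apply the mpy weight-loss relation: CR = 534 * W / (D * A * T)
Numerator: 534 * 298.5 = 159399.0
Denominator: 3.4 * 12.2 * 1747 = 72465.56
CR = 159399.0 / 72465.56 = 2.2 mpy

2.2 mpy


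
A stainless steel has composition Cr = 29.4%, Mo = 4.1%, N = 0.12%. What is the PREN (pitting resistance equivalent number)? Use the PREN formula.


Apply the PREN formula: PREN = Cr + 3.3*Mo + 16*N
PREN = 29.4 + 3.3*4.1 + 16*0.12
PREN = 29.4 + 13.53 + 1.92 = 44.85

44.85


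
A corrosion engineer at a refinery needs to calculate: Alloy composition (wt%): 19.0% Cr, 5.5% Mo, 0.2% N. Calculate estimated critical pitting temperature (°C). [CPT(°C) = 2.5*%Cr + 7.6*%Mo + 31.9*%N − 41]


Apply the ASTM G48 empirical CPT estimate: CPT(°C) = 2.5*%Cr + 7.6*%Mo + 31.9*%N − 41
2.5*19.0 = 47.5; 7.6*5.5 = 41.8; 31.9*0.2 = 6.38
CPT = 47.5 + 41.8 + 6.38 − 41 = 54.68 °C
Rounded to 0.1 °C: CPT ≈ 54.7 °C

54.7 °C


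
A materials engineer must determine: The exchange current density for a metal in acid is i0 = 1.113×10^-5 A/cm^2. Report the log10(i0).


i0 = 1.113×10^-5 A/cm^2
log10(i0) = -4.954

-4.954


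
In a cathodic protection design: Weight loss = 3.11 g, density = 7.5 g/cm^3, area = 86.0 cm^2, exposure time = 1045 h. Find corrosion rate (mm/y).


Apply the mm/y weight-loss relation: CR = 87600 * W / (D * A * T)
Numerator: 87600 * 3.11 = 272436.0
Denominator: 7.5 * 86.0 * 1045 = 674025.0
CR = 272436.0 / 674025.0 = 0.40419 mm/y

0.40419 mm/y


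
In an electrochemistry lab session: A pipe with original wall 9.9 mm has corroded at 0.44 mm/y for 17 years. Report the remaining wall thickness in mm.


Remaining wall = original − CR × time
t = 9.9 − 0.44*17 = 9.9 − 7.48 = 2.42 mm

2.42 mm


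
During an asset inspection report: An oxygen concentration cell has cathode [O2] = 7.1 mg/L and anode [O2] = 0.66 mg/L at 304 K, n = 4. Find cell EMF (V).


Apply the Nernst concentration-cell relation: E = (RT/nF)*ln(C_cathode/C_anode)
RT/nF = 8.314*304/(4*96485) = 0.00654883 V
ln(7.1/0.66) = 2.37561
E = 0.00654883 * 2.37561 = 0.01556 V

0.01556 V


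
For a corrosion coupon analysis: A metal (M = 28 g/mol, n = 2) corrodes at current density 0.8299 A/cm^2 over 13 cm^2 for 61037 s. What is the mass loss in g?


Apply Faraday's law: m = i*A*t*M / (n*F)
Total charge passed Q = i*A*t = 0.8299*13*61037 = 658509.8819 C
m = Q*M/(n*F) = 658509.8819*28/(2*96485) = 95.55 g

95.55 g


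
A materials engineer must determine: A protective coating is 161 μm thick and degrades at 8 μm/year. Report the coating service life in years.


Service life = thickness / degradation rate
Life = 161 / 8 = 20.1 years

20.1 years


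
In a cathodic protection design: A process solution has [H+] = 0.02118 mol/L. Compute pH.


pH = −log10[H+]
pH = −log10(0.02118) = 1.67

1.67


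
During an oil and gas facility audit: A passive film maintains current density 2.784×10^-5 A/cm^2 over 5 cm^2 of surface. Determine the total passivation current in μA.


I = i_pass * A, then convert A → μA (×10^6)
I = 2.784×10^-5 * 5 * 10^6 = 139.2 μA

139.2 μA


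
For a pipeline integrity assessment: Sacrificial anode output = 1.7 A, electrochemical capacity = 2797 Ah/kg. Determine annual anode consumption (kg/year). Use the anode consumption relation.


Annual consumption = current * hours per year / capacity
Rate = 1.7 * 8760 / 2797 = 5.3 kg/year

5.3 kg/year


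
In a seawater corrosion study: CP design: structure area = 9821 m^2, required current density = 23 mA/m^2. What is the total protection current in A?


I = area * current density, then convert mA → A (÷1000)
I = 9821 * 23 / 1000 = 225.88 A

225.88 A


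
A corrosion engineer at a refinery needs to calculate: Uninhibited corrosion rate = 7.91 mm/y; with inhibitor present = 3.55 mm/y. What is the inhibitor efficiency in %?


Apply the inhibitor-efficiency definition: IE = (CR_blank − CR_inh)/CR_blank × 100
IE = (7.91 − 3.55) / 7.91 × 100
IE = 4.36 / 7.91 × 100 = 55.1 %

55.1 %


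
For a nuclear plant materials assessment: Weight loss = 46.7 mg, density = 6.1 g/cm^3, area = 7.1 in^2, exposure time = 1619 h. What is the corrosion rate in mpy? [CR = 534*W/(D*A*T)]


Apply the mpy weight-loss relation: CR = 534 * W / (D * A * T)
Numerator: 534 * 46.7 = 24937.8
Denominator: 6.1 * 7.1 * 1619 = 70118.89
CR = 24937.8 / 70118.89 = 0.3557 mpy

0.3557 mpy


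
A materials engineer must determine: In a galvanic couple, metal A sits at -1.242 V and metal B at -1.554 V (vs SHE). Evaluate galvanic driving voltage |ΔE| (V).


Driving voltage is the absolute potential difference.
|ΔE| = |-1.242 − (-1.554)| = 0.312 V

0.312 V


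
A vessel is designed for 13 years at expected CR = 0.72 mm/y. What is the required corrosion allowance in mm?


Corrosion allowance = CR × design life
CA = 0.72 * 13 = 9.36 mm

9.36 mm


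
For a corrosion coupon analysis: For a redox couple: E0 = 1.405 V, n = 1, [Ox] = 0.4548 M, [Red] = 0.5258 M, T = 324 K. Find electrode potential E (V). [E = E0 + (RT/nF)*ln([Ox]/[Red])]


Apply the Nernst equation: E = E0 + (RT/nF)*ln([Ox]/[Red])
Step 1: RT/nF = 8.314*324/(1*96485) = 0.0279187 V
Step 2: [Ox]/[Red] = 0.4548/0.5258 = 0.864968
Step 3: ln(0.864968) = -0.145063
Step 4: correction = 0.0279187 * -0.145063 = -0.004 V
E = 1.405 + -0.004 = 1.401 V

1.401 V


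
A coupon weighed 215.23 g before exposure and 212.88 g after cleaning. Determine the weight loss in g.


Weight loss = initial − final
WL = 215.23 − 212.88 = 2.35 g

2.35 g


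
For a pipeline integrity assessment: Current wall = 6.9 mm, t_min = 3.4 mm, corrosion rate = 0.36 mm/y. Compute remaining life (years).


Apply the remaining-life relation: RL = (t_current − t_min) / CR
RL = (6.9 − 3.4) / 0.36 = 3.5 / 0.36 = 9.7 years

9.7 years


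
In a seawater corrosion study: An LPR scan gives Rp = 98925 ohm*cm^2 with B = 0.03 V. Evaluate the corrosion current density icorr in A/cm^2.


Apply the Stern-Geary relation: icorr = B / Rp
icorr = 0.03 / 98925 = 3.033×10^-7 A/cm^2

3.033×10^-7 A/cm^2


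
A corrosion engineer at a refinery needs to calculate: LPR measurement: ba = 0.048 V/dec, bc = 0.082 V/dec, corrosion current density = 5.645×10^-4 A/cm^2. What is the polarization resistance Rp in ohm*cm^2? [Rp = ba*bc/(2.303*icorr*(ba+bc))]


Apply the Stern-Geary equation: Rp = ba*bc / (2.303*icorr*(ba+bc))
ba*bc = 0.048*0.082 = 0.003936
ba+bc = 0.13; 2.303*icorr*(ba+bc) = 2.303*5.645×10^-4*0.13 = 1.6900565×10^-4
Rp = 0.003936 / 1.6900565×10^-4 = 23.3 ohm*cm^2

23.3 ohm*cm^2


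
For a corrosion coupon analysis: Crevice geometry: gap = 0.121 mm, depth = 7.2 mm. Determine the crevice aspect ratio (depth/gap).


Aspect ratio = depth / gap
Ratio = 7.2 / 0.121 = 59.5

59.5


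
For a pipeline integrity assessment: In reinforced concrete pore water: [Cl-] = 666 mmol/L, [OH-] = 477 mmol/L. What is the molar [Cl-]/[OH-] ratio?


Threshold parameter = [Cl-] / [OH-] (molar basis; both in mmol/L, so units cancel)
Ratio = 666 / 477 = 1.4

1.4


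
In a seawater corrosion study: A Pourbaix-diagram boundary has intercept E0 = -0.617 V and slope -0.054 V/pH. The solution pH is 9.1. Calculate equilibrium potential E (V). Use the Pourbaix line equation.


Apply the Pourbaix line equation: E = E0 + slope*pH
E = -0.617 + (-0.054)*9.1 = -0.617 + (-0.4914) = -1.1084 V
Rounded to 3 decimal places: E = -1.108 V

-1.108 V


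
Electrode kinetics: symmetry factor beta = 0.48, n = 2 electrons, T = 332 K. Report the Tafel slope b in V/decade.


Apply the Tafel slope relation: b = 2.303*R*T/(beta*n*F)
Numerator: 2.303 * 8.314 * 332 = 6356.85
Denominator: 0.48 * 2 * 96485 = 92625.6
b = 6356.85 / 92625.6 = 0.0686 V/decade

0.0686 V/decade


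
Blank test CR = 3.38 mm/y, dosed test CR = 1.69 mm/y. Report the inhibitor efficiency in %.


Apply the inhibitor-efficiency definition: IE = (CR_blank − CR_inh)/CR_blank × 100
IE = (3.38 − 1.69) / 3.38 × 100
IE = 1.69 / 3.38 × 100 = 50.0 %

50.0 %


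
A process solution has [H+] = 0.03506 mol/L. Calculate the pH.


pH = −log10[H+]
pH = −log10(0.03506) = 1.46

1.46


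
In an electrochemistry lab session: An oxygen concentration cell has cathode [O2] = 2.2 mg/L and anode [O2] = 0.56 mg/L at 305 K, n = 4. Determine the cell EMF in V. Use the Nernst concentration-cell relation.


Apply the Nernst concentration-cell relation: E = (RT/nF)*ln(C_cathode/C_anode)
RT/nF = 8.314*305/(4*96485) = 0.00657037 V
ln(2.2/0.56) = 1.36828
E = 0.00657037 * 1.36828 = 0.00899 V

0.00899 V


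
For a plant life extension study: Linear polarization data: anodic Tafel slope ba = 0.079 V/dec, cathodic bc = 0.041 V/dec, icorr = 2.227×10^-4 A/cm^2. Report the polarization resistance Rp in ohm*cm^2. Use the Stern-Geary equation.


Apply the Stern-Geary equation: Rp = ba*bc / (2.303*icorr*(ba+bc))
ba*bc = 0.079*0.041 = 0.003239
ba+bc = 0.12; 2.303*icorr*(ba+bc) = 2.303*2.227×10^-4*0.12 = 6.1545372×10^-5
Rp = 0.003239 / 6.1545372×10^-5 = 52.63 ohm*cm^2

52.63 ohm*cm^2


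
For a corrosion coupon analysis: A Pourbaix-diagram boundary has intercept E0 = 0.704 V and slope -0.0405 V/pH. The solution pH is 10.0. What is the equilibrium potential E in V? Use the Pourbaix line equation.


Apply the Pourbaix line equation: E = E0 + slope*pH
E = 0.704 + (-0.0405)*10.0 = 0.704 + (-0.405) = 0.299 V
Rounded to 4 decimal places: E = 0.2990 V

0.2990 V


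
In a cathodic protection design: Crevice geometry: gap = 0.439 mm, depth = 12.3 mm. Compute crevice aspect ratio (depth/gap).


Aspect ratio = depth / gap
Ratio = 12.3 / 0.439 = 28.0

28.0


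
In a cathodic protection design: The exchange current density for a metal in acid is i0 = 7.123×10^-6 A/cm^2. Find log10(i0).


i0 = 7.123×10^-6 A/cm^2
log10(i0) = -5.147

-5.147


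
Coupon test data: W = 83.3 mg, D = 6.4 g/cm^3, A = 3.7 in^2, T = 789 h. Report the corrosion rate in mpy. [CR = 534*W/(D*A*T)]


Apply the mpy weight-loss relation: CR = 534 * W / (D * A * T)
Numerator: 534 * 83.3 = 44482.2
Denominator: 6.4 * 3.7 * 789 = 18683.52
CR = 44482.2 / 18683.52 = 2.38083 mpy

2.38083 mpy


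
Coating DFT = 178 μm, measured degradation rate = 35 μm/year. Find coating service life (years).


Service life = thickness / degradation rate
Life = 178 / 35 = 5.1 years

5.1 years


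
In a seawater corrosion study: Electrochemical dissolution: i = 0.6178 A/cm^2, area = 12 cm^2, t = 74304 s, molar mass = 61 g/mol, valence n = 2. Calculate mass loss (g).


Apply Faraday's law: m = i*A*t*M / (n*F)
Total charge passed Q = i*A*t = 0.6178*12*74304 = 550860.1344 C
m = Q*M/(n*F) = 550860.1344*61/(2*96485) = 174.13312 g

174.13312 g


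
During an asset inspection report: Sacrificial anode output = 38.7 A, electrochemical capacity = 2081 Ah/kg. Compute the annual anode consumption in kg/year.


Annual consumption = current * hours per year / capacity
Rate = 38.7 * 8760 / 2081 = 162.9 kg/year

162.9 kg/year


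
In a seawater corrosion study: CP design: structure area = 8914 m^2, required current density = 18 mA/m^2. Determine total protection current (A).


I = area * current density, then convert mA → A (÷1000)
I = 8914 * 18 / 1000 = 160.45 A

160.45 A


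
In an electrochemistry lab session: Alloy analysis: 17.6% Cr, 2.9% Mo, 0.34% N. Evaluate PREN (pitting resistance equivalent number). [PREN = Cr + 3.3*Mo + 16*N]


Apply the PREN formula: PREN = Cr + 3.3*Mo + 16*N
PREN = 17.6 + 3.3*2.9 + 16*0.34
PREN = 17.6 + 9.57 + 5.44 = 32.61

32.61


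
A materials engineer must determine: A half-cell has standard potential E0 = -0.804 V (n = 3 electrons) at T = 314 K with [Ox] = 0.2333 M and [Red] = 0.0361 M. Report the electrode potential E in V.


Apply the Nernst equation: E = E0 + (RT/nF)*ln([Ox]/[Red])
Step 1: RT/nF = 8.314*314/(3*96485) = 0.009019 V
Step 2: [Ox]/[Red] = 0.2333/0.0361 = 6.462604
Step 3: ln(6.462604) = 1.866032
Step 4: correction = 0.009019 * 1.866032 = 0.017 V
E = -0.804 + 0.017 = -0.787 V

-0.787 V


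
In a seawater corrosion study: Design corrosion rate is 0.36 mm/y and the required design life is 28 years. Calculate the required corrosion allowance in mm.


Corrosion allowance = CR × design life
CA = 0.36 * 28 = 10.08 mm

10.08 mm


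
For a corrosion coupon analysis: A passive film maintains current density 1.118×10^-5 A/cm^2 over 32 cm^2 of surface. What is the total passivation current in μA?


I = i_pass * A, then convert A → μA (×10^6)
I = 1.118×10^-5 * 32 * 10^6 = 357.76 μA

357.76 μA


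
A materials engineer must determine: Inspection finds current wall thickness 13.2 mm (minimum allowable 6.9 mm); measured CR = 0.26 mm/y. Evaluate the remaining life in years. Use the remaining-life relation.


Apply the remaining-life relation: RL = (t_current − t_min) / CR
RL = (13.2 − 6.9) / 0.26 = 6.3 / 0.26 = 24.2 years

24.2 years


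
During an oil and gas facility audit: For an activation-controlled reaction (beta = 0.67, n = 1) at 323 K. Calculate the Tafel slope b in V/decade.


Apply the Tafel slope relation: b = 2.303*R*T/(beta*n*F)
Numerator: 2.303 * 8.314 * 323 = 6184.53
Denominator: 0.67 * 1 * 96485 = 64644.95
b = 6184.53 / 64644.95 = 0.0957 V/decade

0.0957 V/decade


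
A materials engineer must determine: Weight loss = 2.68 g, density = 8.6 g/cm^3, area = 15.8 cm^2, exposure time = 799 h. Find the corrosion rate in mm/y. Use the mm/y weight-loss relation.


Apply the mm/y weight-loss relation: CR = 87600 * W / (D * A * T)
Numerator: 87600 * 2.68 = 234768.0
Denominator: 8.6 * 15.8 * 799 = 108568.12
CR = 234768.0 / 108568.12 = 2.1624 mm/y

2.1624 mm/y


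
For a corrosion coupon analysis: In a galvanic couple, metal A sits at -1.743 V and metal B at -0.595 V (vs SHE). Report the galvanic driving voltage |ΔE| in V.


Driving voltage is the absolute potential difference.
|ΔE| = |-1.743 − (-0.595)| = 1.148 V

1.148 V


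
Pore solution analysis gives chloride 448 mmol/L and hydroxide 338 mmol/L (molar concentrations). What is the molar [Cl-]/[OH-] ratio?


Threshold parameter = [Cl-] / [OH-] (molar basis; both in mmol/L, so units cancel)
Ratio = 448 / 338 = 1.33

1.33


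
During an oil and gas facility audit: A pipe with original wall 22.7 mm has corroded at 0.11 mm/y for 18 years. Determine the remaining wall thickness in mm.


Remaining wall = original − CR × time
t = 22.7 − 0.11*18 = 22.7 − 1.98 = 20.72 mm

20.72 mm


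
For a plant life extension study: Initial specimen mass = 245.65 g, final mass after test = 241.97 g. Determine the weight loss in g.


Weight loss = initial − final
WL = 245.65 − 241.97 = 3.68 g

3.68 g


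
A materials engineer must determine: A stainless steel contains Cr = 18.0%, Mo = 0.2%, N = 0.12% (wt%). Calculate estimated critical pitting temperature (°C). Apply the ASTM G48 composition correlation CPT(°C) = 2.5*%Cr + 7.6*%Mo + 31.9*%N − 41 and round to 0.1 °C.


Apply the ASTM G48 empirical CPT estimate: CPT(°C) = 2.5*%Cr + 7.6*%Mo + 31.9*%N − 41
2.5*18.0 = 45; 7.6*0.2 = 1.52; 31.9*0.12 = 3.828
CPT = 45 + 1.52 + 3.828 − 41 = 9.348 °C
Rounded to 0.1 °C: CPT ≈ 9.3 °C

9.3 °C


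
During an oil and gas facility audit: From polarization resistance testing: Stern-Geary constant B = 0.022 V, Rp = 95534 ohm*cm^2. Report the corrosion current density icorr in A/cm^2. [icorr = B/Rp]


Apply the Stern-Geary relation: icorr = B / Rp
icorr = 0.022 / 95534 = 2.303×10^-7 A/cm^2

2.303×10^-7 A/cm^2
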